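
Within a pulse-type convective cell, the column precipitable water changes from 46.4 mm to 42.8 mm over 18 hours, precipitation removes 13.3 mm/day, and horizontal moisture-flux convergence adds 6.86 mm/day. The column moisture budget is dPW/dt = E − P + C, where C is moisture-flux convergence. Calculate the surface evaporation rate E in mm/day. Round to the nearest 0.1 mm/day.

dPW/dt = (42.8 − 46.4) mm / (18/24 day) = -4.800 mm/day.
E = dPW/dt + P − C = (-4.800) + 13.3 − (6.86) = 1.6 mm/day.

E ≈ 1.6 mm/day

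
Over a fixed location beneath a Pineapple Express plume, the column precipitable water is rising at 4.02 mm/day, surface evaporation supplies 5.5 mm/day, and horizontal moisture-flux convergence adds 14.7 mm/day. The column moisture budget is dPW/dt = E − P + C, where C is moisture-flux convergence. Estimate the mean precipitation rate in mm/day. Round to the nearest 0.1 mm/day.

P ≈ 16.2 mm/day

dPW/dt = +4.02 mm/day.
P = E + C − dPW/dt = 5.5 + (14.7) − (+4.02) = 16.2 mm/day.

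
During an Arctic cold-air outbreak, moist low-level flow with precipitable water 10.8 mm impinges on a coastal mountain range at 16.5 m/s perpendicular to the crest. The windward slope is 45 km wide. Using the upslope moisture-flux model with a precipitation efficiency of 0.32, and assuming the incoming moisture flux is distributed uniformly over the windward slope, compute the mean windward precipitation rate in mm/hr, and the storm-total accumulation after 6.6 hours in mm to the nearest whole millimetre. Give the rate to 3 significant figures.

Incoming column moisture flux per unit ridge length: F = V × PW = 16.5 × 10.8 = 178.2 mm·m/s.
Spread over the 45 km slope with efficiency ε = 0.32: R = ε·F/W = 0.32 × 178.2 / 45000 m = 1.267e-03 mm/s.
R = 1.267e-03 × 3600 = 4.56 mm/hr.
Over 6.6 h: total = 4.56 × 6.6 = 30.096 ≈ 30 mm.

R ≈ 4.56 mm/hr; total ≈ 30 mm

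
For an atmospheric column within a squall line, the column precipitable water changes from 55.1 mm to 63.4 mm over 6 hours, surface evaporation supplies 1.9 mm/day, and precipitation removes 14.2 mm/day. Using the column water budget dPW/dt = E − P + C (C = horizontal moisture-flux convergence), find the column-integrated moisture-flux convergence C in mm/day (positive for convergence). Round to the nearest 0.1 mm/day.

dPW/dt = (63.4 − 55.1) mm / (6/24 day) = +33.200 mm/day.
C = dPW/dt − E + P = (+33.200) − 1.9 + 14.2 = 45.5 mm/day.

C ≈ 45.5 mm/day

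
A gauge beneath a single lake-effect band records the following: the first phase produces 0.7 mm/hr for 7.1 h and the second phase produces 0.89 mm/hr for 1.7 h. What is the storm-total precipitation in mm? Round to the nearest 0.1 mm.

total ≈ 6.5 mm

Total = Σ Rᵢ Δtᵢ = 0.7 × 7.1 + 0.89 × 1.7
      = 4.97 + 1.513 = 6.5 mm.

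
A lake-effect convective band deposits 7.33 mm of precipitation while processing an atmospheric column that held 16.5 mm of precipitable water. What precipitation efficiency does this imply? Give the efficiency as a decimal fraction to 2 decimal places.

ε = precipitation / PW = 7.33 / 16.5 = 0.44.

ε ≈ 0.44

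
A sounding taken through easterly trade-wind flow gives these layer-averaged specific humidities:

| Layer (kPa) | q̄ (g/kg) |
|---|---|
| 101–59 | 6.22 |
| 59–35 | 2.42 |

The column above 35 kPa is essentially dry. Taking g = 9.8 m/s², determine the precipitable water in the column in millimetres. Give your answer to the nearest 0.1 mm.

PW ≈ 32.6 mm

Precipitable water is the column-integrated vapour mass per unit area: PW = (1/g) Σ q̄ Δp, with q in kg/kg and Δp in Pa (1 kg/m² of water = 1 mm).
Layer 101–59 kPa: Δp = 420 hPa = 42000 Pa, q̄ = 0.00622 kg/kg → 0.00622 × 42000 / 9.8 = 26.66 mm
Layer 59–35 kPa: Δp = 240 hPa = 24000 Pa, q̄ = 0.00242 kg/kg → 0.00242 × 24000 / 9.8 = 5.93 mm
PW = 26.66 + 5.93 = 32.59 ≈ 32.6 mm.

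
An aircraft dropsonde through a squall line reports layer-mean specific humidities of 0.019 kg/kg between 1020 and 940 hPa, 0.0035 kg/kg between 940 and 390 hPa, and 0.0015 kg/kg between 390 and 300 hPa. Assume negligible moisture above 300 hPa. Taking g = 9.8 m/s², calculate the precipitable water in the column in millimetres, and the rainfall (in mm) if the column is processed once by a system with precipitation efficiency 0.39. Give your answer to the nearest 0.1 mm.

PW ≈ 36.5 mm; rainfall ≈ 14.2 mm

Precipitable water is the column-integrated vapour mass per unit area: PW = (1/g) Σ q̄ Δp, with q in kg/kg and Δp in Pa (1 kg/m² of water = 1 mm).
Layer 1020–940 hPa: Δp = 80 hPa = 8000 Pa, q̄ = 0.019 kg/kg → 0.019 × 8000 / 9.8 = 15.51 mm
Layer 940–390 hPa: Δp = 550 hPa = 55000 Pa, q̄ = 0.0035 kg/kg → 0.0035 × 55000 / 9.8 = 19.64 mm
Layer 390–300 hPa: Δp = 90 hPa = 9000 Pa, q̄ = 0.0015 kg/kg → 0.0015 × 9000 / 9.8 = 1.38 mm
PW = 15.51 + 19.64 + 1.38 = 36.53 ≈ 36.5 mm.
Rainfall = ε × PW = 0.39 × 36.5 = 14.2 mm.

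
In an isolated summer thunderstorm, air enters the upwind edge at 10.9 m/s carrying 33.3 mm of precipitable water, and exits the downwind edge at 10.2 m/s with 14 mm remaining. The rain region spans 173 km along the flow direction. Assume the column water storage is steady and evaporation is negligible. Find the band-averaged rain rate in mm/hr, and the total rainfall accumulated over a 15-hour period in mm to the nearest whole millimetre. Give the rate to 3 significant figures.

Column moisture flux per unit crosswind length is F = V × PW.
Inflow: F_in = 10.9 × 33.3 = 362.97 mm·m/s
Outflow: F_out = 10.2 × 14 = 142.8 mm·m/s
Steady-state rate R = (F_in − F_out)/L = (362.97 − 142.8) / 173000 m = 1.273e-03 mm/s.
R = 1.273e-03 × 3600 = 4.58 mm/hr.
Over 15 h: total = 4.58 × 15 = 68.7 ≈ 69 mm.

R ≈ 4.58 mm/hr; total ≈ 69 mm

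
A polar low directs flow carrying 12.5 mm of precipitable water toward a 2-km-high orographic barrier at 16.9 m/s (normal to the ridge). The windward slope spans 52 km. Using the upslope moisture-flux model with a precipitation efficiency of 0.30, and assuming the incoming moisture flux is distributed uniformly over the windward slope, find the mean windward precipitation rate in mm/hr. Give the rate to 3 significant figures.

Incoming column moisture flux per unit ridge length: F = V × PW = 16.9 × 12.5 = 211.25 mm·m/s.
Spread over the 52 km slope with efficiency ε = 0.30: R = ε·F/W = 0.30 × 211.25 / 52000 m = 1.219e-03 mm/s.
R = 1.219e-03 × 3600 = 4.39 mm/hr.

R ≈ 4.39 mm/hr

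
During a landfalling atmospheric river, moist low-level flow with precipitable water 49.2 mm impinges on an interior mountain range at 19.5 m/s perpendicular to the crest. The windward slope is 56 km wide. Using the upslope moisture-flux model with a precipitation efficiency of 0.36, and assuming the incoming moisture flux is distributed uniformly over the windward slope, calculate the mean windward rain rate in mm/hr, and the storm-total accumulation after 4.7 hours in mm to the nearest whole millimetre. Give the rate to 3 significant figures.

R ≈ 22.2 mm/hr; total ≈ 104 mm

Incoming column moisture flux per unit ridge length: F = V × PW = 19.5 × 49.2 = 959.4 mm·m/s.
Spread over the 56 km slope with efficiency ε = 0.36: R = ε·F/W = 0.36 × 959.4 / 56000 m = 6.168e-03 mm/s.
R = 6.168e-03 × 3600 = 22.2 mm/hr.
Over 4.7 h: total = 22.2 × 4.7 = 104.34 ≈ 104 mm.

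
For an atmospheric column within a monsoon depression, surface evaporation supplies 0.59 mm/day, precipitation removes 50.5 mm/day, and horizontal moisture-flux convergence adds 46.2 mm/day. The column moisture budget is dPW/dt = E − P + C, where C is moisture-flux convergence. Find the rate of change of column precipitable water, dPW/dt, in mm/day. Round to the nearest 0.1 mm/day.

dPW/dt ≈ -3.7 mm/day

dPW/dt = E − P + C = 0.59 − 50.5 + (46.2) = -3.7 mm/day.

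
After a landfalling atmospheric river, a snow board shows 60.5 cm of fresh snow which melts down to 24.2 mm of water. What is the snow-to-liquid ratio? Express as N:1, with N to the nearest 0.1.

ratio ≈ 25.0

Ratio = snow depth / SWE = 605 mm / 24.2 mm = 25.0, i.e. 25.0:1.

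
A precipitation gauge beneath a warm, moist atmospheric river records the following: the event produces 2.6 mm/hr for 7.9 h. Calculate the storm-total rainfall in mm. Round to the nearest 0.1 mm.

total ≈ 20.5 mm

Total = Σ Rᵢ Δtᵢ = 2.6 × 7.9
      = 20.54 = 20.5 mm.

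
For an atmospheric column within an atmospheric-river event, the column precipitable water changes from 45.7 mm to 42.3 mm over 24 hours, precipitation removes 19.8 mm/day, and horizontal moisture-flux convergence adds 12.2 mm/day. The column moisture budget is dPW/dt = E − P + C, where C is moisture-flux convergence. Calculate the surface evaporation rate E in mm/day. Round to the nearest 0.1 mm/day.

dPW/dt = (42.3 − 45.7) mm / (24/24 day) = -3.400 mm/day.
E = dPW/dt + P − C = (-3.400) + 19.8 − (12.2) = 4.2 mm/day.

E ≈ 4.2 mm/day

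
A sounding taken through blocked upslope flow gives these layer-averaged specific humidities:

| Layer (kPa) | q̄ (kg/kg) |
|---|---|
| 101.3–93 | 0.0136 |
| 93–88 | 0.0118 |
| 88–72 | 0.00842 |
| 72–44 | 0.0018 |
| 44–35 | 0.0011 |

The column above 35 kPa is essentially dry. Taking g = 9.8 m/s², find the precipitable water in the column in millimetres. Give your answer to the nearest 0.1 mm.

PW ≈ 37.4 mm

Precipitable water is the column-integrated vapour mass per unit area: PW = (1/g) Σ q̄ Δp, with q in kg/kg and Δp in Pa (1 kg/m² of water = 1 mm).
Layer 101.3–93 kPa: Δp = 83 hPa = 8300 Pa, q̄ = 0.0136 kg/kg → 0.0136 × 8300 / 9.8 = 11.52 mm
Layer 93–88 kPa: Δp = 50 hPa = 5000 Pa, q̄ = 0.0118 kg/kg → 0.0118 × 5000 / 9.8 = 6.02 mm
Layer 88–72 kPa: Δp = 160 hPa = 16000 Pa, q̄ = 0.00842 kg/kg → 0.00842 × 16000 / 9.8 = 13.75 mm
Layer 72–44 kPa: Δp = 280 hPa = 28000 Pa, q̄ = 0.0018 kg/kg → 0.0018 × 28000 / 9.8 = 5.14 mm
Layer 44–35 kPa: Δp = 90 hPa = 9000 Pa, q̄ = 0.0011 kg/kg → 0.0011 × 9000 / 9.8 = 1.01 mm
PW = 11.52 + 6.02 + 13.75 + 5.14 + 1.01 = 37.44 ≈ 37.4 mm.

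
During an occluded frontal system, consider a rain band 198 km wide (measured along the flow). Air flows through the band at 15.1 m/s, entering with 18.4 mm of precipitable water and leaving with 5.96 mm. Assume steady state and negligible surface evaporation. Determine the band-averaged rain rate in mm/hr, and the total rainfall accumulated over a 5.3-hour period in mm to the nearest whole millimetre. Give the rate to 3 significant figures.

Column moisture flux per unit crosswind length is F = V × PW.
Inflow: F_in = 15.1 × 18.4 = 277.84 mm·m/s
Outflow: F_out = 15.1 × 5.96 = 89.996 mm·m/s
Steady-state rate R = (F_in − F_out)/L = (277.84 − 89.996) / 198000 m = 9.487e-04 mm/s.
R = 9.487e-04 × 3600 = 3.42 mm/hr.
Over 5.3 h: total = 3.42 × 5.3 = 18.126 ≈ 18 mm.

R ≈ 3.42 mm/hr; total ≈ 18 mm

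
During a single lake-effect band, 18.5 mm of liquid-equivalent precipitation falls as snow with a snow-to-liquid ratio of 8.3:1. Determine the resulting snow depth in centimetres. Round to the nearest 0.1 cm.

snow depth ≈ 15.4 cm

Snow depth = liquid × ratio = 18.5 mm × 8.3 = 153.55 mm = 15.4 cm.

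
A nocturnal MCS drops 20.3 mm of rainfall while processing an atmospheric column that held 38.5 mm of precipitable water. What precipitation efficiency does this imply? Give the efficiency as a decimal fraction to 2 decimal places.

ε = rainfall / PW = 20.3 / 38.5 = 0.53.

ε ≈ 0.53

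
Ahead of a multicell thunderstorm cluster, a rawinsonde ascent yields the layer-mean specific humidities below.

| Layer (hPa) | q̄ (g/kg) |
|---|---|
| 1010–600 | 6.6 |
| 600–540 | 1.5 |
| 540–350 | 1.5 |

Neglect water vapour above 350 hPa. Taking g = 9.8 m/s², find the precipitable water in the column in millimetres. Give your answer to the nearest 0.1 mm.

PW ≈ 31.4 mm

Precipitable water is the column-integrated vapour mass per unit area: PW = (1/g) Σ q̄ Δp, with q in kg/kg and Δp in Pa (1 kg/m² of water = 1 mm).
Layer 1010–600 hPa: Δp = 410 hPa = 41000 Pa, q̄ = 0.0066 kg/kg → 0.0066 × 41000 / 9.8 = 27.61 mm
Layer 600–540 hPa: Δp = 60 hPa = 6000 Pa, q̄ = 0.0015 kg/kg → 0.0015 × 6000 / 9.8 = 0.92 mm
Layer 540–350 hPa: Δp = 190 hPa = 19000 Pa, q̄ = 0.0015 kg/kg → 0.0015 × 19000 / 9.8 = 2.91 mm
PW = 27.61 + 0.92 + 2.91 = 31.44 ≈ 31.4 mm.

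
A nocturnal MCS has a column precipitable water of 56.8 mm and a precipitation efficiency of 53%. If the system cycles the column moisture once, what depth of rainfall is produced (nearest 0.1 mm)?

Rainfall = ε × PW = 0.53 × 56.8 = 30.1 mm.

rainfall ≈ 30.1 mm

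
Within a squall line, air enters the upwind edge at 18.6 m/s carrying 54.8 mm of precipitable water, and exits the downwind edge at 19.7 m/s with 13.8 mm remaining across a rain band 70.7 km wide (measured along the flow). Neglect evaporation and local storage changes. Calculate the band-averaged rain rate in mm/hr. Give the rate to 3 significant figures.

R ≈ 38.1 mm/hr

Column moisture flux per unit crosswind length is F = V × PW.
Inflow: F_in = 18.6 × 54.8 = 1019.28 mm·m/s
Outflow: F_out = 19.7 × 13.8 = 271.86 mm·m/s
Steady-state rate R = (F_in − F_out)/L = (1019.28 − 271.86) / 70700 m = 1.057e-02 mm/s.
R = 1.057e-02 × 3600 = 38.1 mm/hr.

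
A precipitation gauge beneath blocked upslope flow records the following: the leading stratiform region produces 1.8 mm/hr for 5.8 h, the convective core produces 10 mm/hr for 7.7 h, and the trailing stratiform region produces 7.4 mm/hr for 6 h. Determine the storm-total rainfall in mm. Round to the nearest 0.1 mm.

total ≈ 131.8 mm

Total = Σ Rᵢ Δtᵢ = 1.8 × 5.8 + 10 × 7.7 + 7.4 × 6
      = 10.44 + 77 + 44.4 = 131.8 mm.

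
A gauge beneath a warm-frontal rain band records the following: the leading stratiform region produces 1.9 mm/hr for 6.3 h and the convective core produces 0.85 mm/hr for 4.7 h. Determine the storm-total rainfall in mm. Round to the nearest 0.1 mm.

total ≈ 16.0 mm

Total = Σ Rᵢ Δtᵢ = 1.9 × 6.3 + 0.85 × 4.7
      = 11.97 + 3.995 = 16.0 mm.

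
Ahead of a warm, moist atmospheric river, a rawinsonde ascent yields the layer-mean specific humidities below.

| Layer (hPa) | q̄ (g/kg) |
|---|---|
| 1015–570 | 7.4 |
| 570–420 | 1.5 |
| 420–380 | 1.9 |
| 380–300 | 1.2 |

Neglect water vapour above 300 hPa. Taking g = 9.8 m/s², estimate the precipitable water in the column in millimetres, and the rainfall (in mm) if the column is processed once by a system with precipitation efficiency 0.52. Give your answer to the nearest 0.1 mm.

PW ≈ 37.7 mm; rainfall ≈ 19.6 mm

Precipitable water is the column-integrated vapour mass per unit area: PW = (1/g) Σ q̄ Δp, with q in kg/kg and Δp in Pa (1 kg/m² of water = 1 mm).
Layer 1015–570 hPa: Δp = 445 hPa = 44500 Pa, q̄ = 0.0074 kg/kg → 0.0074 × 44500 / 9.8 = 33.60 mm
Layer 570–420 hPa: Δp = 150 hPa = 15000 Pa, q̄ = 0.0015 kg/kg → 0.0015 × 15000 / 9.8 = 2.30 mm
Layer 420–380 hPa: Δp = 40 hPa = 4000 Pa, q̄ = 0.0019 kg/kg → 0.0019 × 4000 / 9.8 = 0.78 mm
Layer 380–300 hPa: Δp = 80 hPa = 8000 Pa, q̄ = 0.0012 kg/kg → 0.0012 × 8000 / 9.8 = 0.98 mm
PW = 33.60 + 2.30 + 0.78 + 0.98 = 37.66 ≈ 37.7 mm.
Rainfall = ε × PW = 0.52 × 37.7 = 19.6 mm.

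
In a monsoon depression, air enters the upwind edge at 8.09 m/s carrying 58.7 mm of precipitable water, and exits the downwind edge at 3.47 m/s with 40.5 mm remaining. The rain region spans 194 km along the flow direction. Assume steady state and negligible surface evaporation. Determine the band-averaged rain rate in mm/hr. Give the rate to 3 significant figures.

Column moisture flux per unit crosswind length is F = V × PW.
Inflow: F_in = 8.09 × 58.7 = 474.883 mm·m/s
Outflow: F_out = 3.47 × 40.5 = 140.535 mm·m/s
Steady-state rate R = (F_in − F_out)/L = (474.883 − 140.535) / 194000 m = 1.723e-03 mm/s.
R = 1.723e-03 × 3600 = 6.20 mm/hr.

R ≈ 6.20 mm/hr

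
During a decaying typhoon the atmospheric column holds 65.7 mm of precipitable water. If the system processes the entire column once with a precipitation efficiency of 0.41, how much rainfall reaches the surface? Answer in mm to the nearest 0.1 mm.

rainfall ≈ 26.9 mm

Rainfall = ε × PW = 0.41 × 65.7 = 26.9 mm.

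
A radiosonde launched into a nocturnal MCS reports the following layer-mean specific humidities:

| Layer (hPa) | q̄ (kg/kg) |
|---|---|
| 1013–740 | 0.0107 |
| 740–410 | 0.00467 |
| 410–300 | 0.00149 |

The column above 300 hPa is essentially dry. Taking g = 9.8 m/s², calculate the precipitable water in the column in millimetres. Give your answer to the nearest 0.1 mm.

PW ≈ 47.2 mm

Precipitable water is the column-integrated vapour mass per unit area: PW = (1/g) Σ q̄ Δp, with q in kg/kg and Δp in Pa (1 kg/m² of water = 1 mm).
Layer 1013–740 hPa: Δp = 273 hPa = 27300 Pa, q̄ = 0.0107 kg/kg → 0.0107 × 27300 / 9.8 = 29.81 mm
Layer 740–410 hPa: Δp = 330 hPa = 33000 Pa, q̄ = 0.00467 kg/kg → 0.00467 × 33000 / 9.8 = 15.73 mm
Layer 410–300 hPa: Δp = 110 hPa = 11000 Pa, q̄ = 0.00149 kg/kg → 0.00149 × 11000 / 9.8 = 1.67 mm
PW = 29.81 + 15.73 + 1.67 = 47.21 ≈ 47.2 mm.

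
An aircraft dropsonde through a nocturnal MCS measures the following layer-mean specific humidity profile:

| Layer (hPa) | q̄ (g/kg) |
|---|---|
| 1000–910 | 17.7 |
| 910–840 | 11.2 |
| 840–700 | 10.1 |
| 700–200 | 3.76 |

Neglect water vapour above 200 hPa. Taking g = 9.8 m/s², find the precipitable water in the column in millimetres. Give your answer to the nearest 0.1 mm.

Precipitable water is the column-integrated vapour mass per unit area: PW = (1/g) Σ q̄ Δp, with q in kg/kg and Δp in Pa (1 kg/m² of water = 1 mm).
Layer 1000–910 hPa: Δp = 90 hPa = 9000 Pa, q̄ = 0.0177 kg/kg → 0.0177 × 9000 / 9.8 = 16.26 mm
Layer 910–840 hPa: Δp = 70 hPa = 7000 Pa, q̄ = 0.0112 kg/kg → 0.0112 × 7000 / 9.8 = 8.00 mm
Layer 840–700 hPa: Δp = 140 hPa = 14000 Pa, q̄ = 0.0101 kg/kg → 0.0101 × 14000 / 9.8 = 14.43 mm
Layer 700–200 hPa: Δp = 500 hPa = 50000 Pa, q̄ = 0.00376 kg/kg → 0.00376 × 50000 / 9.8 = 19.18 mm
PW = 16.26 + 8.00 + 14.43 + 19.18 = 57.87 ≈ 57.9 mm.

PW ≈ 57.9 mm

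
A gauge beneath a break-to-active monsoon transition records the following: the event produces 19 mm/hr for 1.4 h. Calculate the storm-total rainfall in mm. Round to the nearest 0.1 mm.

Total = Σ Rᵢ Δtᵢ = 19 × 1.4
      = 26.6 = 26.6 mm.

total ≈ 26.6 mm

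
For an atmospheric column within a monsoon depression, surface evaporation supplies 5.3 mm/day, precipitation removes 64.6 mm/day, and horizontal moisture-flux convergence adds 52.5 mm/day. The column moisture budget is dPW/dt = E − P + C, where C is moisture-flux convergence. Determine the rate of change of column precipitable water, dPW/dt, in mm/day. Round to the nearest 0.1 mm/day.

dPW/dt = E − P + C = 5.3 − 64.6 + (52.5) = -6.8 mm/day.

dPW/dt ≈ -6.8 mm/day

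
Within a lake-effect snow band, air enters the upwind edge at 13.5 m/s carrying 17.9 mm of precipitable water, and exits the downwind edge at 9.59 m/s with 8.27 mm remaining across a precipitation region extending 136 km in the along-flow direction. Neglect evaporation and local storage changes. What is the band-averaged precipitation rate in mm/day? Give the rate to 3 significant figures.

R ≈ 103 mm/day

Column moisture flux per unit crosswind length is F = V × PW.
Inflow: F_in = 13.5 × 17.9 = 241.65 mm·m/s
Outflow: F_out = 9.59 × 8.27 = 79.3093 mm·m/s
Steady-state rate R = (F_in − F_out)/L = (241.65 − 79.3093) / 136000 m = 1.194e-03 mm/s.
R = 1.194e-03 × 3600 × 24 = 103 mm/day.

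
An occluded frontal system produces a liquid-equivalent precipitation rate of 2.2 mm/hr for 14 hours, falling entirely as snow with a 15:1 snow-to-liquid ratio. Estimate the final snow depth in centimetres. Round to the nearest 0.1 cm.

Liquid-equivalent depth = 2.2 × 14 = 30.8 mm.
Snow depth = 30.8 mm × 15 = 462 mm = 46.2 cm.

snow depth ≈ 46.2 cm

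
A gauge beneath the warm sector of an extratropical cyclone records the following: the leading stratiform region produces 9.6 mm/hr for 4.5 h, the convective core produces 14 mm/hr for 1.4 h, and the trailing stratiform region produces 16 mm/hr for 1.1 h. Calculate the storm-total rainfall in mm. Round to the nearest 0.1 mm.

total ≈ 80.4 mm

Total = Σ Rᵢ Δtᵢ = 9.6 × 4.5 + 14 × 1.4 + 16 × 1.1
      = 43.2 + 19.6 + 17.6 = 80.4 mm.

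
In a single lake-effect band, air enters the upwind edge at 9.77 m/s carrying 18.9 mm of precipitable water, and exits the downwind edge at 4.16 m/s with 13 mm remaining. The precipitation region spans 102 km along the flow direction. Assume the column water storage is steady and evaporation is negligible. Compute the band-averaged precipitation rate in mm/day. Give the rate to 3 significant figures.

R ≈ 111 mm/day

Column moisture flux per unit crosswind length is F = V × PW.
Inflow: F_in = 9.77 × 18.9 = 184.653 mm·m/s
Outflow: F_out = 4.16 × 13 = 54.08 mm·m/s
Steady-state rate R = (F_in − F_out)/L = (184.653 − 54.08) / 102000 m = 1.280e-03 mm/s.
R = 1.280e-03 × 3600 × 24 = 111 mm/day.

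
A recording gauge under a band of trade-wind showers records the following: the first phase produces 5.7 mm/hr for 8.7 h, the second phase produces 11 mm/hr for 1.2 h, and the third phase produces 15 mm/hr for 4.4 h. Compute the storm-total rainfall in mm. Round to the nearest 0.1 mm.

Total = Σ Rᵢ Δtᵢ = 5.7 × 8.7 + 11 × 1.2 + 15 × 4.4
      = 49.59 + 13.2 + 66 = 128.8 mm.

total ≈ 128.8 mm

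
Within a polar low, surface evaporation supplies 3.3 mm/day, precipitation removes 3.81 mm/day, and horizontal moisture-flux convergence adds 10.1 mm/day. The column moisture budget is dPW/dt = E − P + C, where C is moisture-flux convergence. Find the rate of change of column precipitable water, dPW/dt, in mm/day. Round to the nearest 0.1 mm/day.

dPW/dt ≈ 9.6 mm/day

dPW/dt = E − P + C = 3.3 − 3.81 + (10.1) = 9.6 mm/day.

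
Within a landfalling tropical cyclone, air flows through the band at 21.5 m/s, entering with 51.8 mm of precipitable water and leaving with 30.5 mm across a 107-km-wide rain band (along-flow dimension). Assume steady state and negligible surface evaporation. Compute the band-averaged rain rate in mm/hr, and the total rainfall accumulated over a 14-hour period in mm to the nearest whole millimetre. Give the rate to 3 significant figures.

R ≈ 15.4 mm/hr; total ≈ 216 mm

Column moisture flux per unit crosswind length is F = V × PW.
Inflow: F_in = 21.5 × 51.8 = 1113.7 mm·m/s
Outflow: F_out = 21.5 × 30.5 = 655.75 mm·m/s
Steady-state rate R = (F_in − F_out)/L = (1113.7 − 655.75) / 107000 m = 4.280e-03 mm/s.
R = 4.280e-03 × 3600 = 15.4 mm/hr.
Over 14 h: total = 15.4 × 14 = 215.6 ≈ 216 mm.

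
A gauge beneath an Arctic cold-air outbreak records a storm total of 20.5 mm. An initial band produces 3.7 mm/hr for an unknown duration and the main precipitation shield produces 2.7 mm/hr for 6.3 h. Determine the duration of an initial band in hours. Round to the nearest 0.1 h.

Known phases: 2.7 × 6.3 = 17.01 mm.
Remaining depth = 20.5 − 17.01 = 3.49 mm.
Duration = 3.49 / 3.7 = 0.9 h.

duration ≈ 0.9 h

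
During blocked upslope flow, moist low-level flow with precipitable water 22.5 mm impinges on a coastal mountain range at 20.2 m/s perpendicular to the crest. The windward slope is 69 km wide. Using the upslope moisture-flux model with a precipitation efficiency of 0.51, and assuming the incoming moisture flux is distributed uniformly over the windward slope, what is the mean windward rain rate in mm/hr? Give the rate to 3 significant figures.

R ≈ 12.1 mm/hr

Incoming column moisture flux per unit ridge length: F = V × PW = 20.2 × 22.5 = 454.5 mm·m/s.
Spread over the 69 km slope with efficiency ε = 0.51: R = ε·F/W = 0.51 × 454.5 / 69000 m = 3.359e-03 mm/s.
R = 3.359e-03 × 3600 = 12.1 mm/hr.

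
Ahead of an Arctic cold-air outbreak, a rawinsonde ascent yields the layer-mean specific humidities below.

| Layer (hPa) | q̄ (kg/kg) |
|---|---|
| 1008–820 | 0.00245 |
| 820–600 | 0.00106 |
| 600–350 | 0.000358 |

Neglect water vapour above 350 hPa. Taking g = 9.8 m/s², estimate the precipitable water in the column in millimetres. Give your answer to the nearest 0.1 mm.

Precipitable water is the column-integrated vapour mass per unit area: PW = (1/g) Σ q̄ Δp, with q in kg/kg and Δp in Pa (1 kg/m² of water = 1 mm).
Layer 1008–820 hPa: Δp = 188 hPa = 18800 Pa, q̄ = 0.00245 kg/kg → 0.00245 × 18800 / 9.8 = 4.70 mm
Layer 820–600 hPa: Δp = 220 hPa = 22000 Pa, q̄ = 0.00106 kg/kg → 0.00106 × 22000 / 9.8 = 2.38 mm
Layer 600–350 hPa: Δp = 250 hPa = 25000 Pa, q̄ = 0.000358 kg/kg → 0.000358 × 25000 / 9.8 = 0.91 mm
PW = 4.70 + 2.38 + 0.91 = 7.99 ≈ 8.0 mm.

PW ≈ 8.0 mm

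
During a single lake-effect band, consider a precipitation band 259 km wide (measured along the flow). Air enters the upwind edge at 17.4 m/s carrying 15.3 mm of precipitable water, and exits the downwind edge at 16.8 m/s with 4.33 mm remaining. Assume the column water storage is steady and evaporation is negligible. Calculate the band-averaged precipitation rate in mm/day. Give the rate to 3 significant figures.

Column moisture flux per unit crosswind length is F = V × PW.
Inflow: F_in = 17.4 × 15.3 = 266.22 mm·m/s
Outflow: F_out = 16.8 × 4.33 = 72.744 mm·m/s
Steady-state rate R = (F_in − F_out)/L = (266.22 − 72.744) / 259000 m = 7.470e-04 mm/s.
R = 7.470e-04 × 3600 × 24 = 64.5 mm/day.

R ≈ 64.5 mm/day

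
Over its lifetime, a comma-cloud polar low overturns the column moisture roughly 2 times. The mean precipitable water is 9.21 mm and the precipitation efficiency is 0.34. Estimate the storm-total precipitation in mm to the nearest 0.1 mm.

precipitation ≈ 6.3 mm

Each cycle deposits ε × PW = 0.34 × 9.21 = 3.1314 mm.
Over 2 cycles: 2 × 3.1314 = 6.3 mm.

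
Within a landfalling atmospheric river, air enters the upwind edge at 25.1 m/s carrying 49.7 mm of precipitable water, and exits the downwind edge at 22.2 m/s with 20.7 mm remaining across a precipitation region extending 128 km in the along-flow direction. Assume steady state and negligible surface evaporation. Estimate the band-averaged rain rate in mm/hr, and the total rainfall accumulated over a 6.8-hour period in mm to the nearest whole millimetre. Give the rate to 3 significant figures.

R ≈ 22.2 mm/hr; total ≈ 151 mm

Column moisture flux per unit crosswind length is F = V × PW.
Inflow: F_in = 25.1 × 49.7 = 1247.47 mm·m/s
Outflow: F_out = 22.2 × 20.7 = 459.54 mm·m/s
Steady-state rate R = (F_in − F_out)/L = (1247.47 − 459.54) / 128000 m = 6.156e-03 mm/s.
R = 6.156e-03 × 3600 = 22.2 mm/hr.
Over 6.8 h: total = 22.2 × 6.8 = 150.96 ≈ 151 mm.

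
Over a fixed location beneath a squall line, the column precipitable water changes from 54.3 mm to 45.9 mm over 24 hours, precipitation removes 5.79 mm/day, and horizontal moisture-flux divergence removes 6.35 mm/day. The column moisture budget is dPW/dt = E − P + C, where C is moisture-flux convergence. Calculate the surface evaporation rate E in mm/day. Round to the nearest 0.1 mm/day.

E ≈ 3.7 mm/day

dPW/dt = (45.9 − 54.3) mm / (24/24 day) = -8.400 mm/day.
E = dPW/dt + P − C = (-8.400) + 5.79 − (-6.35) = 3.7 mm/day.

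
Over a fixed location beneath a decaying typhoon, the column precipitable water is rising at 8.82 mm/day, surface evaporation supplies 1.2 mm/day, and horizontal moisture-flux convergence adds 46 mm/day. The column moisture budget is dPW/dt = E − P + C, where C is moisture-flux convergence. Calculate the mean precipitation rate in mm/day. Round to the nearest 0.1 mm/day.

dPW/dt = +8.82 mm/day.
P = E + C − dPW/dt = 1.2 + (46) − (+8.82) = 38.4 mm/day.

P ≈ 38.4 mm/day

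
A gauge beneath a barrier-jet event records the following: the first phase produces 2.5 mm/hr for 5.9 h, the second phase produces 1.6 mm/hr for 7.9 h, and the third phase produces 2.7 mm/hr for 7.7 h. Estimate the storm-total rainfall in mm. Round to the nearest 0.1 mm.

Total = Σ Rᵢ Δtᵢ = 2.5 × 5.9 + 1.6 × 7.9 + 2.7 × 7.7
      = 14.75 + 12.64 + 20.79 = 48.2 mm.

total ≈ 48.2 mm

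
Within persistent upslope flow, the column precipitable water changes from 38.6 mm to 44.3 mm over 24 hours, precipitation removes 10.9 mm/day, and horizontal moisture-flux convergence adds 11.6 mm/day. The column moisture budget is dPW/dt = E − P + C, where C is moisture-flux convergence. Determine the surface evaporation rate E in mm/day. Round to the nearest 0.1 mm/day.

dPW/dt = (44.3 − 38.6) mm / (24/24 day) = +5.700 mm/day.
E = dPW/dt + P − C = (+5.700) + 10.9 − (11.6) = 5.0 mm/day.

E ≈ 5.0 mm/day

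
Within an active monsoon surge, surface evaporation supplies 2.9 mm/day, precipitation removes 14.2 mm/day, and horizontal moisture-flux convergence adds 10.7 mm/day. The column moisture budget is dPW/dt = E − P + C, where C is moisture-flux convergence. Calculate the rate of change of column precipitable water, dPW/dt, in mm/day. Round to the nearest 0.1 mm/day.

dPW/dt = E − P + C = 2.9 − 14.2 + (10.7) = -0.6 mm/day.

dPW/dt ≈ -0.6 mm/day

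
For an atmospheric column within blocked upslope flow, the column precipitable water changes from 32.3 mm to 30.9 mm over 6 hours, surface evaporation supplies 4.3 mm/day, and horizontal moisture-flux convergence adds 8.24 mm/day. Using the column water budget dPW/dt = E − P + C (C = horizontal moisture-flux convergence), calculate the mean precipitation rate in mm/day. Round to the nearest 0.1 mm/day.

P ≈ 18.1 mm/day

dPW/dt = (30.9 − 32.3) mm / (6/24 day) = -5.600 mm/day.
P = E + C − dPW/dt = 4.3 + (8.24) − (-5.600) = 18.1 mm/day.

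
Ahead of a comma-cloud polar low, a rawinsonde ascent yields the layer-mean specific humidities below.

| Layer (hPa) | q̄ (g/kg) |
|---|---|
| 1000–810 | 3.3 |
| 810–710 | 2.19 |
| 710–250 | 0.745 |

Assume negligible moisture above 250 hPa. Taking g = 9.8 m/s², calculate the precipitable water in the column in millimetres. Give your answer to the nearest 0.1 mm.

PW ≈ 12.1 mm

Precipitable water is the column-integrated vapour mass per unit area: PW = (1/g) Σ q̄ Δp, with q in kg/kg and Δp in Pa (1 kg/m² of water = 1 mm).
Layer 1000–810 hPa: Δp = 190 hPa = 19000 Pa, q̄ = 0.0033 kg/kg → 0.0033 × 19000 / 9.8 = 6.40 mm
Layer 810–710 hPa: Δp = 100 hPa = 10000 Pa, q̄ = 0.00219 kg/kg → 0.00219 × 10000 / 9.8 = 2.23 mm
Layer 710–250 hPa: Δp = 460 hPa = 46000 Pa, q̄ = 0.000745 kg/kg → 0.000745 × 46000 / 9.8 = 3.50 mm
PW = 6.40 + 2.23 + 3.50 = 12.13 ≈ 12.1 mm.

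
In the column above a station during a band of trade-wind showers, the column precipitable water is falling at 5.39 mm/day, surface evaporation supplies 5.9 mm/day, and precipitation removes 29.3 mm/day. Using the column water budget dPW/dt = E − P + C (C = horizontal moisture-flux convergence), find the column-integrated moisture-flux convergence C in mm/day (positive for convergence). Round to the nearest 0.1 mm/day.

dPW/dt = -5.39 mm/day.
C = dPW/dt − E + P = (-5.39) − 5.9 + 29.3 = 18.0 mm/day.

C ≈ 18.0 mm/day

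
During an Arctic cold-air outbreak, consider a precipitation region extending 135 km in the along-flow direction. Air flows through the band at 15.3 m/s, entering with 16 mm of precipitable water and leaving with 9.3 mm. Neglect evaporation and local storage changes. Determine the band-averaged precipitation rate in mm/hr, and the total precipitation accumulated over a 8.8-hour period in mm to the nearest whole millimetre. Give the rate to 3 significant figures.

R ≈ 2.73 mm/hr; total ≈ 24 mm

Column moisture flux per unit crosswind length is F = V × PW.
Inflow: F_in = 15.3 × 16 = 244.8 mm·m/s
Outflow: F_out = 15.3 × 9.3 = 142.29 mm·m/s
Steady-state rate R = (F_in − F_out)/L = (244.8 − 142.29) / 135000 m = 7.593e-04 mm/s.
R = 7.593e-04 × 3600 = 2.73 mm/hr.
Over 8.8 h: total = 2.73 × 8.8 = 24.024 ≈ 24 mm.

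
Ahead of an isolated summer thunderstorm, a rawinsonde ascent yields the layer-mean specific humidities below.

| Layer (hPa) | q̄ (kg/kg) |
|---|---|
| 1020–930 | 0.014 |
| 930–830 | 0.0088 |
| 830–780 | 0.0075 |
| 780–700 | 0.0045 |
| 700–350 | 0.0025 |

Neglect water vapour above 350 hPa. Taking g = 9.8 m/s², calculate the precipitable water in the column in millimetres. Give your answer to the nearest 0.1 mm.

PW ≈ 38.3 mm

Precipitable water is the column-integrated vapour mass per unit area: PW = (1/g) Σ q̄ Δp, with q in kg/kg and Δp in Pa (1 kg/m² of water = 1 mm).
Layer 1020–930 hPa: Δp = 90 hPa = 9000 Pa, q̄ = 0.014 kg/kg → 0.014 × 9000 / 9.8 = 12.86 mm
Layer 930–830 hPa: Δp = 100 hPa = 10000 Pa, q̄ = 0.0088 kg/kg → 0.0088 × 10000 / 9.8 = 8.98 mm
Layer 830–780 hPa: Δp = 50 hPa = 5000 Pa, q̄ = 0.0075 kg/kg → 0.0075 × 5000 / 9.8 = 3.83 mm
Layer 780–700 hPa: Δp = 80 hPa = 8000 Pa, q̄ = 0.0045 kg/kg → 0.0045 × 8000 / 9.8 = 3.67 mm
Layer 700–350 hPa: Δp = 350 hPa = 35000 Pa, q̄ = 0.0025 kg/kg → 0.0025 × 35000 / 9.8 = 8.93 mm
PW = 12.86 + 8.98 + 3.83 + 3.67 + 8.93 = 38.27 ≈ 38.3 mm.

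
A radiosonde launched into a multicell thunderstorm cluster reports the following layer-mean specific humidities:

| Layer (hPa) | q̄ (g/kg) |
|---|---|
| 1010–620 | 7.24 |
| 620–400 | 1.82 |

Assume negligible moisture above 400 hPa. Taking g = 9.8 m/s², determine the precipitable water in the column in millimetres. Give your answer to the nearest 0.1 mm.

PW ≈ 32.9 mm

Precipitable water is the column-integrated vapour mass per unit area: PW = (1/g) Σ q̄ Δp, with q in kg/kg and Δp in Pa (1 kg/m² of water = 1 mm).
Layer 1010–620 hPa: Δp = 390 hPa = 39000 Pa, q̄ = 0.00724 kg/kg → 0.00724 × 39000 / 9.8 = 28.81 mm
Layer 620–400 hPa: Δp = 220 hPa = 22000 Pa, q̄ = 0.00182 kg/kg → 0.00182 × 22000 / 9.8 = 4.09 mm
PW = 28.81 + 4.09 = 32.90 ≈ 32.9 mm.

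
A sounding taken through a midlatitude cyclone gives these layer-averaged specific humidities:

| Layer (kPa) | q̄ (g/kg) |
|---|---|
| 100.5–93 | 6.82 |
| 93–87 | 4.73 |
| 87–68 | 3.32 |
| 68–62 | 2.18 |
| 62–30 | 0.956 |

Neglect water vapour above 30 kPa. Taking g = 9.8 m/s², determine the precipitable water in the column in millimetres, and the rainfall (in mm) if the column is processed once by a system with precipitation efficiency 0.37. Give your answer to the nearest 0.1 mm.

Precipitable water is the column-integrated vapour mass per unit area: PW = (1/g) Σ q̄ Δp, with q in kg/kg and Δp in Pa (1 kg/m² of water = 1 mm).
Layer 100.5–93 kPa: Δp = 75 hPa = 7500 Pa, q̄ = 0.00682 kg/kg → 0.00682 × 7500 / 9.8 = 5.22 mm
Layer 93–87 kPa: Δp = 60 hPa = 6000 Pa, q̄ = 0.00473 kg/kg → 0.00473 × 6000 / 9.8 = 2.90 mm
Layer 87–68 kPa: Δp = 190 hPa = 19000 Pa, q̄ = 0.00332 kg/kg → 0.00332 × 19000 / 9.8 = 6.44 mm
Layer 68–62 kPa: Δp = 60 hPa = 6000 Pa, q̄ = 0.00218 kg/kg → 0.00218 × 6000 / 9.8 = 1.33 mm
Layer 62–30 kPa: Δp = 320 hPa = 32000 Pa, q̄ = 0.000956 kg/kg → 0.000956 × 32000 / 9.8 = 3.12 mm
PW = 5.22 + 2.90 + 6.44 + 1.33 + 3.12 = 19.01 ≈ 19.0 mm.
Rainfall = ε × PW = 0.37 × 19.0 = 7.0 mm.

PW ≈ 19.0 mm; rainfall ≈ 7.0 mm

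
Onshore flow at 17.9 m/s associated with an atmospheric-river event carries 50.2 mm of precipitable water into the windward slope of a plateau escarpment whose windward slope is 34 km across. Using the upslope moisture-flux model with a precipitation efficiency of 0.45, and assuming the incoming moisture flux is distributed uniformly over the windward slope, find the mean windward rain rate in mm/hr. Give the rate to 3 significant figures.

Incoming column moisture flux per unit ridge length: F = V × PW = 17.9 × 50.2 = 898.58 mm·m/s.
Spread over the 34 km slope with efficiency ε = 0.45: R = ε·F/W = 0.45 × 898.58 / 34000 m = 1.189e-02 mm/s.
R = 1.189e-02 × 3600 = 42.8 mm/hr.

R ≈ 42.8 mm/hr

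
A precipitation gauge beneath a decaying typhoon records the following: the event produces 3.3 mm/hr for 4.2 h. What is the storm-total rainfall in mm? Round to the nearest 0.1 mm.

Total = Σ Rᵢ Δtᵢ = 3.3 × 4.2
      = 13.86 = 13.9 mm.

total ≈ 13.9 mm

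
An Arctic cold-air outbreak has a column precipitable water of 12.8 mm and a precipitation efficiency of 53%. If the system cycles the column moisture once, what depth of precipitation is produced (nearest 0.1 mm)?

Precipitation = ε × PW = 0.53 × 12.8 = 6.8 mm.

precipitation ≈ 6.8 mm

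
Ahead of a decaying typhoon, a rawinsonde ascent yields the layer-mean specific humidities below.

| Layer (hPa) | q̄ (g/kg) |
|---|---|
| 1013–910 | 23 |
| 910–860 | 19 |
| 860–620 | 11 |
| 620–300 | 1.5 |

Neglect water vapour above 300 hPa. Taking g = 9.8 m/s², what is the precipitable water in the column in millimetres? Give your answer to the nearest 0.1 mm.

PW ≈ 65.7 mm

Precipitable water is the column-integrated vapour mass per unit area: PW = (1/g) Σ q̄ Δp, with q in kg/kg and Δp in Pa (1 kg/m² of water = 1 mm).
Layer 1013–910 hPa: Δp = 103 hPa = 10300 Pa, q̄ = 0.023 kg/kg → 0.023 × 10300 / 9.8 = 24.17 mm
Layer 910–860 hPa: Δp = 50 hPa = 5000 Pa, q̄ = 0.019 kg/kg → 0.019 × 5000 / 9.8 = 9.69 mm
Layer 860–620 hPa: Δp = 240 hPa = 24000 Pa, q̄ = 0.011 kg/kg → 0.011 × 24000 / 9.8 = 26.94 mm
Layer 620–300 hPa: Δp = 320 hPa = 32000 Pa, q̄ = 0.0015 kg/kg → 0.0015 × 32000 / 9.8 = 4.90 mm
PW = 24.17 + 9.69 + 26.94 + 4.90 = 65.70 ≈ 65.7 mm.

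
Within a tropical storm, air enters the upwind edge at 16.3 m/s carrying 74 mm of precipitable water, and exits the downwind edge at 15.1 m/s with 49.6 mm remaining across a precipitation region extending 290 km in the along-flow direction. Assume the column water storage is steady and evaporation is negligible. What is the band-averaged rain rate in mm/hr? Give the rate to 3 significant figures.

Column moisture flux per unit crosswind length is F = V × PW.
Inflow: F_in = 16.3 × 74 = 1206.2 mm·m/s
Outflow: F_out = 15.1 × 49.6 = 748.96 mm·m/s
Steady-state rate R = (F_in − F_out)/L = (1206.2 − 748.96) / 290000 m = 1.577e-03 mm/s.
R = 1.577e-03 × 3600 = 5.68 mm/hr.

R ≈ 5.68 mm/hr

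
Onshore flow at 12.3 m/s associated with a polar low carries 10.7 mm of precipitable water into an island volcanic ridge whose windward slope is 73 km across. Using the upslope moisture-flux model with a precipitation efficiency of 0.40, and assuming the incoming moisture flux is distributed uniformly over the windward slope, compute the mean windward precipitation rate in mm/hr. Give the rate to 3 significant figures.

R ≈ 2.60 mm/hr

Incoming column moisture flux per unit ridge length: F = V × PW = 12.3 × 10.7 = 131.61 mm·m/s.
Spread over the 73 km slope with efficiency ε = 0.40: R = ε·F/W = 0.40 × 131.61 / 73000 m = 7.212e-04 mm/s.
R = 7.212e-04 × 3600 = 2.60 mm/hr.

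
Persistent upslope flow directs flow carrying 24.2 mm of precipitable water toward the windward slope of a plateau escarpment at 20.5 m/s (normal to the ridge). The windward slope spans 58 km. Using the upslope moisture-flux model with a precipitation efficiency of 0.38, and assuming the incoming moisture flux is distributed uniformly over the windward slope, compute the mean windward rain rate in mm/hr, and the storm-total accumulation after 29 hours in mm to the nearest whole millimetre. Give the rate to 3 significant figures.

R ≈ 11.7 mm/hr; total ≈ 339 mm

Incoming column moisture flux per unit ridge length: F = V × PW = 20.5 × 24.2 = 496.1 mm·m/s.
Spread over the 58 km slope with efficiency ε = 0.38: R = ε·F/W = 0.38 × 496.1 / 58000 m = 3.250e-03 mm/s.
R = 3.250e-03 × 3600 = 11.7 mm/hr.
Over 29 h: total = 11.7 × 29 = 339.3 ≈ 339 mm.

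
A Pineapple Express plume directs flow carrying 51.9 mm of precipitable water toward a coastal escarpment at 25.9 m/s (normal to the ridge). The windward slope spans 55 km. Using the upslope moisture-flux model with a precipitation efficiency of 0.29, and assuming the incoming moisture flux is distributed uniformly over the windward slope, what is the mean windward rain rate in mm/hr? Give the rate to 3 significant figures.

Incoming column moisture flux per unit ridge length: F = V × PW = 25.9 × 51.9 = 1344.21 mm·m/s.
Spread over the 55 km slope with efficiency ε = 0.29: R = ε·F/W = 0.29 × 1344.21 / 55000 m = 7.088e-03 mm/s.
R = 7.088e-03 × 3600 = 25.5 mm/hr.

R ≈ 25.5 mm/hr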